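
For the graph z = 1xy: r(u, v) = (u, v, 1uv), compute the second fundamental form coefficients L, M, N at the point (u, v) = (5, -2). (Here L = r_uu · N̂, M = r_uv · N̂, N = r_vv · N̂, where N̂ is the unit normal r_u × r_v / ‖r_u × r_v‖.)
L = 0;  M = sqrt(30)/30;  N = 0

Compute the unit normal N̂(u, v) = (-v/sqrt(u^2 + v^2 + 1), -u/sqrt(u^2 + v^2 + 1), 1/sqrt(u^2 + v^2 + 1)), and the second partials r_uu, r_uv, r_vv. Take dot products:
  L(u, v) = r_uu · N̂ = 0,
  M(u, v) = r_uv · N̂ = 1/sqrt(u^2 + v^2 + 1),
  N(u, v) = r_vv · N̂ = 0.
Evaluating at (u, v) = (5, -2):
  L = 0, M = sqrt(30)/30, N = 0.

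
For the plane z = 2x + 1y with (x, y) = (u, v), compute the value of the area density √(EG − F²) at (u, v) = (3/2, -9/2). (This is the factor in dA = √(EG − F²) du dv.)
√(EG − F²)|_{(3/2, -9/2)} = sqrt(6)

E = 5, F = 2, G = 2, so EG − F² = 6. Taking the positive square root: √(EG − F²) = sqrt(6). At (u, v) = (3/2, -9/2): sqrt(6).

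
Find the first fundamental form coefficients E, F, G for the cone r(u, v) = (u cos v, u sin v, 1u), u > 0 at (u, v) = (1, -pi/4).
E = 2;  F = 0;  G = 1

Partials: r_u = (cos(v), sin(v), 1), r_v = (-u*sin(v), u*cos(v), 0). As functions of (u, v):
  E = r_u · r_u = 2,
  F = r_u · r_v = 0,
  G = r_v · r_v = u^2.
Evaluating at (u, v) = (1, -pi/4): E = 2, F = 0, G = 1.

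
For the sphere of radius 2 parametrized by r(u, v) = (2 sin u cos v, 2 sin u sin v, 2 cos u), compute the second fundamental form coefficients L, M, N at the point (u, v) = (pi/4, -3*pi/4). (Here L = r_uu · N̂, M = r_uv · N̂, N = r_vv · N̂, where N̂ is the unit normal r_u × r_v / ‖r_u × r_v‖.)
L = -2;  M = 0;  N = -1

Compute the unit normal N̂(u, v) = (sin(u)^2*cos(v)/Abs(sin(u)), sin(u)^2*sin(v)/Abs(sin(u)), sin(2*u)/(2*Abs(sin(u)))), and the second partials r_uu, r_uv, r_vv. Take dot products:
  L(u, v) = r_uu · N̂ = -2*sin(u)/Abs(sin(u)),
  M(u, v) = r_uv · N̂ = 0,
  N(u, v) = r_vv · N̂ = -2*sin(u)^3/Abs(sin(u)).
Evaluating at (u, v) = (pi/4, -3*pi/4):
  L = -2, M = 0, N = -1.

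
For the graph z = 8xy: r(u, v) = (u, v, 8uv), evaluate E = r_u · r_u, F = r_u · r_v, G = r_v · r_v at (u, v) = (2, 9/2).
E = 1297;  F = 576;  G = 257

Partials: r_u = (1, 0, 8*v), r_v = (0, 1, 8*u). As functions of (u, v):
  E = r_u · r_u = 64*v^2 + 1,
  F = r_u · r_v = 64*u*v,
  G = r_v · r_v = 64*u^2 + 1.
Evaluating at (u, v) = (2, 9/2): E = 1297, F = 576, G = 257.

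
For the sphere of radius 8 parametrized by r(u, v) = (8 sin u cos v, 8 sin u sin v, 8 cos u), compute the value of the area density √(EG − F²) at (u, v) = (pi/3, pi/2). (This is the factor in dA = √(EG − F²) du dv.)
√(EG − F²)|_{(pi/3, pi/2)} = 32*sqrt(3)

E = 64, F = 0, G = 64*sin(u)^2, so EG − F² = 4096*sin(u)^2. Taking the positive square root: √(EG − F²) = 64*Abs(sin(u)). At (u, v) = (pi/3, pi/2): 32*sqrt(3).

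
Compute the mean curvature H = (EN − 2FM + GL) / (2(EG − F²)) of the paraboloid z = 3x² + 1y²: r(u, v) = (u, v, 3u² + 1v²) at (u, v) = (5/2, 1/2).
H = 232*sqrt(227)/51529

With E = 36*u^2 + 1, F = 12*u*v, G = 4*v^2 + 1, L = 6/sqrt(36*u^2 + 4*v^2 + 1), M = 0, N = 2/sqrt(36*u^2 + 4*v^2 + 1), assemble
  H = (EN − 2FM + GL) / (2(EG − F²)) = 4*(9*u^2 + 3*v^2 + 1)/(36*u^2 + 4*v^2 + 1)^(3/2).
At (u, v) = (5/2, 1/2): H = 232*sqrt(227)/51529.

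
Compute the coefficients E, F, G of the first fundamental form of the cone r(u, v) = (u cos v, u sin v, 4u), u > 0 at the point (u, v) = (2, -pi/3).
E = 17;  F = 0;  G = 4

Partials: r_u = (cos(v), sin(v), 4), r_v = (-u*sin(v), u*cos(v), 0). As functions of (u, v):
  E = r_u · r_u = 17,
  F = r_u · r_v = 0,
  G = r_v · r_v = u^2.
Evaluating at (u, v) = (2, -pi/3): E = 17, F = 0, G = 4.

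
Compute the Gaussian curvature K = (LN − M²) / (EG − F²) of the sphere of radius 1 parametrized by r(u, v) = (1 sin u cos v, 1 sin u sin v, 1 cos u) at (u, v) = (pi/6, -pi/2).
K = 1

Coefficients of the first fundamental form: E = 1, F = 0, G = sin(u)^2.
Coefficients of the second fundamental form: L = -sin(u)/Abs(sin(u)), M = 0, N = -sin(u)^3/Abs(sin(u)).
Assemble K = (LN − M²)/(EG − F²) = 1. At (u, v) = (pi/6, -pi/2): K = 1.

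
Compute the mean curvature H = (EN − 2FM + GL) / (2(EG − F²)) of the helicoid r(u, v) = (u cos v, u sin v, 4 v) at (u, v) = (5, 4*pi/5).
H = 0

With E = 1, F = 0, G = u^2 + 16, L = 0, M = -4/sqrt(u^2 + 16), N = 0, assemble
  H = (EN − 2FM + GL) / (2(EG − F²)) = 0.
At (u, v) = (5, 4*pi/5): H = 0.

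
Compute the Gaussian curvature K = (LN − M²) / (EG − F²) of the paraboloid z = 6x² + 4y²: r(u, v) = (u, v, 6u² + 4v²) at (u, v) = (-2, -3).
K = 96/1329409

Coefficients of the first fundamental form: E = 144*u^2 + 1, F = 96*u*v, G = 64*v^2 + 1.
Coefficients of the second fundamental form: L = 12/sqrt(144*u^2 + 64*v^2 + 1), M = 0, N = 8/sqrt(144*u^2 + 64*v^2 + 1).
Assemble K = (LN − M²)/(EG − F²) = 96/(20736*u^4 + 18432*u^2*v^2 + 288*u^2 + 4096*v^4 + 128*v^2 + 1). At (u, v) = (-2, -3): K = 96/1329409.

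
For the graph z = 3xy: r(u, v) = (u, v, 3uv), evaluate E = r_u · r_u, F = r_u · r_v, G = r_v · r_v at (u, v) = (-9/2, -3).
E = 82;  F = 243/2;  G = 733/4

Partials: r_u = (1, 0, 3*v), r_v = (0, 1, 3*u). As functions of (u, v):
  E = r_u · r_u = 9*v^2 + 1,
  F = r_u · r_v = 9*u*v,
  G = r_v · r_v = 9*u^2 + 1.
Evaluating at (u, v) = (-9/2, -3): E = 82, F = 243/2, G = 733/4.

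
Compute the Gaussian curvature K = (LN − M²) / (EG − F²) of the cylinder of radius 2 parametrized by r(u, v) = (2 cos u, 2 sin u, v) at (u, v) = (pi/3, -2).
K = 0

Coefficients of the first fundamental form: E = 4, F = 0, G = 1.
Coefficients of the second fundamental form: L = -2, M = 0, N = 0.
Assemble K = (LN − M²)/(EG − F²) = 0. At (u, v) = (pi/3, -2): K = 0.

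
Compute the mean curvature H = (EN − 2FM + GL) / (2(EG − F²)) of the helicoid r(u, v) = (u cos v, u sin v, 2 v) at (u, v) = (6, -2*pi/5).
H = 0

With E = 1, F = 0, G = u^2 + 4, L = 0, M = -2/sqrt(u^2 + 4), N = 0, assemble
  H = (EN − 2FM + GL) / (2(EG − F²)) = 0.
At (u, v) = (6, -2*pi/5): H = 0.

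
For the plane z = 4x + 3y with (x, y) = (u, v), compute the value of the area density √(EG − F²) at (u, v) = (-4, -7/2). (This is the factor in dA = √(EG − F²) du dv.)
√(EG − F²)|_{(-4, -7/2)} = sqrt(26)

E = 17, F = 12, G = 10, so EG − F² = 26. Taking the positive square root: √(EG − F²) = sqrt(26). At (u, v) = (-4, -7/2): sqrt(26).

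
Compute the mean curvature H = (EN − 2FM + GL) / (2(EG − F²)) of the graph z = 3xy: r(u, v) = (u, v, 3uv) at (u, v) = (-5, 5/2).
H = 2700*sqrt(1129)/1274641

With E = 9*v^2 + 1, F = 9*u*v, G = 9*u^2 + 1, L = 0, M = 3/sqrt(9*u^2 + 9*v^2 + 1), N = 0, assemble
  H = (EN − 2FM + GL) / (2(EG − F²)) = -27*u*v/(9*u^2 + 9*v^2 + 1)^(3/2).
At (u, v) = (-5, 5/2): H = 2700*sqrt(1129)/1274641.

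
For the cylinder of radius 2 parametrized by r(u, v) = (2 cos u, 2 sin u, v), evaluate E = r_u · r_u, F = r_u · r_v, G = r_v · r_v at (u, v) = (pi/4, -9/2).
E = 4;  F = 0;  G = 1

Partials: r_u = (-2*sin(u), 2*cos(u), 0), r_v = (0, 0, 1). As functions of (u, v):
  E = r_u · r_u = 4,
  F = r_u · r_v = 0,
  G = r_v · r_v = 1.
Evaluating at (u, v) = (pi/4, -9/2): E = 4, F = 0, G = 1.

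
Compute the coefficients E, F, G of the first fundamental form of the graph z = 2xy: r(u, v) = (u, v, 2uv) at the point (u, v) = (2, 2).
E = 17;  F = 16;  G = 17

Partials: r_u = (1, 0, 2*v), r_v = (0, 1, 2*u). As functions of (u, v):
  E = r_u · r_u = 4*v^2 + 1,
  F = r_u · r_v = 4*u*v,
  G = r_v · r_v = 4*u^2 + 1.
Evaluating at (u, v) = (2, 2): E = 17, F = 16, G = 17.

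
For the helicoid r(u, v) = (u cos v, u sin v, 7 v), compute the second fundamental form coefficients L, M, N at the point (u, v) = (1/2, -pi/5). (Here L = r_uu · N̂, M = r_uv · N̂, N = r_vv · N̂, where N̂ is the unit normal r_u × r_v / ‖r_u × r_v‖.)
L = 0;  M = -14*sqrt(197)/197;  N = 0

Compute the unit normal N̂(u, v) = (7*sin(v)/sqrt(u^2 + 49), -7*cos(v)/sqrt(u^2 + 49), u/sqrt(u^2 + 49)), and the second partials r_uu, r_uv, r_vv. Take dot products:
  L(u, v) = r_uu · N̂ = 0,
  M(u, v) = r_uv · N̂ = -7/sqrt(u^2 + 49),
  N(u, v) = r_vv · N̂ = 0.
Evaluating at (u, v) = (1/2, -pi/5):
  L = 0, M = -14*sqrt(197)/197, N = 0.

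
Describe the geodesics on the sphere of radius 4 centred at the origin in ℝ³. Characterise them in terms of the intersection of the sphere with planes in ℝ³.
Geodesics on the sphere of radius 4 are great circles — circles of radius 4 obtained as the intersection of the sphere with planes through the origin (the centre of the sphere).

A curve α(t) of nonzero constant speed on the sphere of radius 4 is a geodesic iff its acceleration α̈ is everywhere normal to the surface, i.e. parallel to the radial vector α(t). Then d/dt(α × α̇) = α̇ × α̇ + α × α̈ = 0, so α × α̇ is a constant vector n ≠ 0 and α(t) · n = 0 for all t: α lies in the plane through the origin with normal n. The intersection of that plane with the sphere is a circle of radius 4 (a great circle). Conversely, a great circle traversed at constant speed has centripetal acceleration pointing at the origin, hence normal to the sphere, so every great circle is a geodesic.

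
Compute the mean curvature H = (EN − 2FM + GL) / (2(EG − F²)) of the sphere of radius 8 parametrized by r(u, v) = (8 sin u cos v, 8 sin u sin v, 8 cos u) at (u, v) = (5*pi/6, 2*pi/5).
H = -1/8

With E = 64, F = 0, G = 64*sin(u)^2, L = -8*sin(u)/Abs(sin(u)), M = 0, N = -8*sin(u)^3/Abs(sin(u)), assemble
  H = (EN − 2FM + GL) / (2(EG − F²)) = -sin(u)/(8*Abs(sin(u))).
At (u, v) = (5*pi/6, 2*pi/5): H = -1/8.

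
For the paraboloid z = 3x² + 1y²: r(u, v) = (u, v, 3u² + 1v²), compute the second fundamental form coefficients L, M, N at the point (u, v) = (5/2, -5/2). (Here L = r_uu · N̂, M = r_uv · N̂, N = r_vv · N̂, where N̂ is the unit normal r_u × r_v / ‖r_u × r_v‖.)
L = 6*sqrt(251)/251;  M = 0;  N = 2*sqrt(251)/251

Compute the unit normal N̂(u, v) = (-6*u/sqrt(36*u^2 + 4*v^2 + 1), -2*v/sqrt(36*u^2 + 4*v^2 + 1), 1/sqrt(36*u^2 + 4*v^2 + 1)), and the second partials r_uu, r_uv, r_vv. Take dot products:
  L(u, v) = r_uu · N̂ = 6/sqrt(36*u^2 + 4*v^2 + 1),
  M(u, v) = r_uv · N̂ = 0,
  N(u, v) = r_vv · N̂ = 2/sqrt(36*u^2 + 4*v^2 + 1).
Evaluating at (u, v) = (5/2, -5/2):
  L = 6*sqrt(251)/251, M = 0, N = 2*sqrt(251)/251.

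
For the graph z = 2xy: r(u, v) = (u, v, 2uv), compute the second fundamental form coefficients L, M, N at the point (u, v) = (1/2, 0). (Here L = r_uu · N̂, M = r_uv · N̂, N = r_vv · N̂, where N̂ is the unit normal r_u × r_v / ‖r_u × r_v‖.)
L = 0;  M = sqrt(2);  N = 0

Compute the unit normal N̂(u, v) = (-2*v/sqrt(4*u^2 + 4*v^2 + 1), -2*u/sqrt(4*u^2 + 4*v^2 + 1), 1/sqrt(4*u^2 + 4*v^2 + 1)), and the second partials r_uu, r_uv, r_vv. Take dot products:
  L(u, v) = r_uu · N̂ = 0,
  M(u, v) = r_uv · N̂ = 2/sqrt(4*u^2 + 4*v^2 + 1),
  N(u, v) = r_vv · N̂ = 0.
Evaluating at (u, v) = (1/2, 0):
  L = 0, M = sqrt(2), N = 0.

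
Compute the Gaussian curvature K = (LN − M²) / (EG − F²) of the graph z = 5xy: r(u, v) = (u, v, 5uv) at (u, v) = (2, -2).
K = -25/40401

Coefficients of the first fundamental form: E = 25*v^2 + 1, F = 25*u*v, G = 25*u^2 + 1.
Coefficients of the second fundamental form: L = 0, M = 5/sqrt(25*u^2 + 25*v^2 + 1), N = 0.
Assemble K = (LN − M²)/(EG − F²) = -25/(625*u^4 + 1250*u^2*v^2 + 50*u^2 + 625*v^4 + 50*v^2 + 1). At (u, v) = (2, -2): K = -25/40401.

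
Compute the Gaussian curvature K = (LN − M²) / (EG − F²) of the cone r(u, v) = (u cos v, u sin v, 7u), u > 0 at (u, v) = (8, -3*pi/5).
K = 0

Coefficients of the first fundamental form: E = 50, F = 0, G = u^2.
Coefficients of the second fundamental form: L = 0, M = 0, N = 7*sqrt(2)*u^2/(10*Abs(u)).
Assemble K = (LN − M²)/(EG − F²) = 0. At (u, v) = (8, -3*pi/5): K = 0.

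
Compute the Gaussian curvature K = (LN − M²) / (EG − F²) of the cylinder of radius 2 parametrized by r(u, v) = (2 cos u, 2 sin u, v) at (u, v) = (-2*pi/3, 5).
K = 0

Coefficients of the first fundamental form: E = 4, F = 0, G = 1.
Coefficients of the second fundamental form: L = -2, M = 0, N = 0.
Assemble K = (LN − M²)/(EG − F²) = 0. At (u, v) = (-2*pi/3, 5): K = 0.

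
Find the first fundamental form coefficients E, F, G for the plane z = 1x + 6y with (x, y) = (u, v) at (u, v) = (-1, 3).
E = 2;  F = 6;  G = 37

Partials: r_u = (1, 0, 1), r_v = (0, 1, 6). As functions of (u, v):
  E = r_u · r_u = 2,
  F = r_u · r_v = 6,
  G = r_v · r_v = 37.
Evaluating at (u, v) = (-1, 3): E = 2, F = 6, G = 37.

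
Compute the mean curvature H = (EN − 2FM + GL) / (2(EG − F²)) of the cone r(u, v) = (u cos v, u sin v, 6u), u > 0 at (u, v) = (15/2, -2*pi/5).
H = 2*sqrt(37)/185

With E = 37, F = 0, G = u^2, L = 0, M = 0, N = 6*sqrt(37)*u^2/(37*Abs(u)), assemble
  H = (EN − 2FM + GL) / (2(EG − F²)) = 3*sqrt(37)/(37*Abs(u)).
At (u, v) = (15/2, -2*pi/5): H = 2*sqrt(37)/185.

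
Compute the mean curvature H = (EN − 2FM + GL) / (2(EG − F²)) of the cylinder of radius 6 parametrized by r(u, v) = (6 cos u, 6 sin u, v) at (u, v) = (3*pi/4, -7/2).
H = -1/12

With E = 36, F = 0, G = 1, L = -6, M = 0, N = 0, assemble
  H = (EN − 2FM + GL) / (2(EG − F²)) = -1/12.
At (u, v) = (3*pi/4, -7/2): H = -1/12.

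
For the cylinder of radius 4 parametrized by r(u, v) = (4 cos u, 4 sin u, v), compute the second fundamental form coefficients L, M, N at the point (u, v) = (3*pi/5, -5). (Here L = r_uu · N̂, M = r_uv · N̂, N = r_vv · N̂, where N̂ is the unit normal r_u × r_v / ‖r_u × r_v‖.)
L = -4;  M = 0;  N = 0

Compute the unit normal N̂(u, v) = (cos(u), sin(u), 0), and the second partials r_uu, r_uv, r_vv. Take dot products:
  L(u, v) = r_uu · N̂ = -4,
  M(u, v) = r_uv · N̂ = 0,
  N(u, v) = r_vv · N̂ = 0.
Evaluating at (u, v) = (3*pi/5, -5):
  L = -4, M = 0, N = 0.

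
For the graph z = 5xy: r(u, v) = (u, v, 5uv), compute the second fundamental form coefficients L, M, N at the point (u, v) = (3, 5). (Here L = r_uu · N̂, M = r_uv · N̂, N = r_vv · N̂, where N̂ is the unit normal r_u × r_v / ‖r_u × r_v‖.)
L = 0;  M = 5*sqrt(851)/851;  N = 0

Compute the unit normal N̂(u, v) = (-5*v/sqrt(25*u^2 + 25*v^2 + 1), -5*u/sqrt(25*u^2 + 25*v^2 + 1), 1/sqrt(25*u^2 + 25*v^2 + 1)), and the second partials r_uu, r_uv, r_vv. Take dot products:
  L(u, v) = r_uu · N̂ = 0,
  M(u, v) = r_uv · N̂ = 5/sqrt(25*u^2 + 25*v^2 + 1),
  N(u, v) = r_vv · N̂ = 0.
Evaluating at (u, v) = (3, 5):
  L = 0, M = 5*sqrt(851)/851, N = 0.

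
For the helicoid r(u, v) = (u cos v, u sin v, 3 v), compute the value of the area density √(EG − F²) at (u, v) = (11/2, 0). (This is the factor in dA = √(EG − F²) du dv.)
√(EG − F²)|_{(11/2, 0)} = sqrt(157)/2

E = 1, F = 0, G = u^2 + 9, so EG − F² = u^2 + 9. Taking the positive square root: √(EG − F²) = sqrt(u^2 + 9). At (u, v) = (11/2, 0): sqrt(157)/2.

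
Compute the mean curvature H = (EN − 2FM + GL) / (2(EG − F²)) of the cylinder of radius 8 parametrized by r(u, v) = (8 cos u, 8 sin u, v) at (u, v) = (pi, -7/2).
H = -1/16

With E = 64, F = 0, G = 1, L = -8, M = 0, N = 0, assemble
  H = (EN − 2FM + GL) / (2(EG − F²)) = -1/16.
At (u, v) = (pi, -7/2): H = -1/16.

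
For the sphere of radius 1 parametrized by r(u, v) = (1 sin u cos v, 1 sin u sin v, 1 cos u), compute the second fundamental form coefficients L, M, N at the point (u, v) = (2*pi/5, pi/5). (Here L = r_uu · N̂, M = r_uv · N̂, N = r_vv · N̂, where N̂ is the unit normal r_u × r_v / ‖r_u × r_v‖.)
L = -1;  M = 0;  N = -5/8 - sqrt(5)/8

Compute the unit normal N̂(u, v) = (sin(u)^2*cos(v)/Abs(sin(u)), sin(u)^2*sin(v)/Abs(sin(u)), sin(2*u)/(2*Abs(sin(u)))), and the second partials r_uu, r_uv, r_vv. Take dot products:
  L(u, v) = r_uu · N̂ = -sin(u)/Abs(sin(u)),
  M(u, v) = r_uv · N̂ = 0,
  N(u, v) = r_vv · N̂ = -sin(u)^3/Abs(sin(u)).
Evaluating at (u, v) = (2*pi/5, pi/5):
  L = -1, M = 0, N = -5/8 - sqrt(5)/8.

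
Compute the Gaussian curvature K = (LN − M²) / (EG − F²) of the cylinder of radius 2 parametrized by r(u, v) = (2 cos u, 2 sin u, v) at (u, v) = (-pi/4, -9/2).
K = 0

Coefficients of the first fundamental form: E = 4, F = 0, G = 1.
Coefficients of the second fundamental form: L = -2, M = 0, N = 0.
Assemble K = (LN − M²)/(EG − F²) = 0. At (u, v) = (-pi/4, -9/2): K = 0.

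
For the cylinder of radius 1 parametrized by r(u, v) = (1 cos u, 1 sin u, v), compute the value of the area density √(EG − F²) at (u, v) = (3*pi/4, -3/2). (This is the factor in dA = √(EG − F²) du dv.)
√(EG − F²)|_{(3*pi/4, -3/2)} = 1

E = 1, F = 0, G = 1, so EG − F² = 1. Taking the positive square root: √(EG − F²) = 1. At (u, v) = (3*pi/4, -3/2): 1.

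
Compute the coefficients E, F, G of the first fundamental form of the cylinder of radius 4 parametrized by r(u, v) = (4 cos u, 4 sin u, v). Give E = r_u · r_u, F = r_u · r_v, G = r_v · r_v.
E = 16;  F = 0;  G = 1

Compute partials: r_u = (-4*sin(u), 4*cos(u), 0), r_v = (0, 0, 1). Then
  E = r_u · r_u = 16,
  F = r_u · r_v = 0,
  G = r_v · r_v = 1.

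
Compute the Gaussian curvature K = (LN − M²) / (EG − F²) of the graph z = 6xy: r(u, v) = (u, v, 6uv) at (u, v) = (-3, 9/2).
K = -9/277729

Coefficients of the first fundamental form: E = 36*v^2 + 1, F = 36*u*v, G = 36*u^2 + 1.
Coefficients of the second fundamental form: L = 0, M = 6/sqrt(36*u^2 + 36*v^2 + 1), N = 0.
Assemble K = (LN − M²)/(EG − F²) = -36/(1296*u^4 + 2592*u^2*v^2 + 72*u^2 + 1296*v^4 + 72*v^2 + 1). At (u, v) = (-3, 9/2): K = -9/277729.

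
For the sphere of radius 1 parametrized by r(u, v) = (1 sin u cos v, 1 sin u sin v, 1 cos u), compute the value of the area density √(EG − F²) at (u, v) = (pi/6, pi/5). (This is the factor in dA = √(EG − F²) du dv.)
√(EG − F²)|_{(pi/6, pi/5)} = 1/2

E = 1, F = 0, G = sin(u)^2, so EG − F² = sin(u)^2. Taking the positive square root: √(EG − F²) = Abs(sin(u)). At (u, v) = (pi/6, pi/5): 1/2.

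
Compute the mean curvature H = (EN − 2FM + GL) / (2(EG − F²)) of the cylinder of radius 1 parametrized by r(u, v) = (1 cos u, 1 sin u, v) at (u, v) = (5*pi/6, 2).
H = -1/2

With E = 1, F = 0, G = 1, L = -1, M = 0, N = 0, assemble
  H = (EN − 2FM + GL) / (2(EG − F²)) = -1/2.
At (u, v) = (5*pi/6, 2): H = -1/2.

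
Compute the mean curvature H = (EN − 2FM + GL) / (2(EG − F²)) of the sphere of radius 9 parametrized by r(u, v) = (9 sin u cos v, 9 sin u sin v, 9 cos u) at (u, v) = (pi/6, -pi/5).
H = -1/9

With E = 81, F = 0, G = 81*sin(u)^2, L = -9*sin(u)/Abs(sin(u)), M = 0, N = -9*sin(u)^3/Abs(sin(u)), assemble
  H = (EN − 2FM + GL) / (2(EG − F²)) = -sin(u)/(9*Abs(sin(u))).
At (u, v) = (pi/6, -pi/5): H = -1/9.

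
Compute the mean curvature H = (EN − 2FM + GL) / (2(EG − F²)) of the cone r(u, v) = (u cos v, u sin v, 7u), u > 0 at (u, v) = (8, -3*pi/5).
H = 7*sqrt(2)/160

With E = 50, F = 0, G = u^2, L = 0, M = 0, N = 7*sqrt(2)*u^2/(10*Abs(u)), assemble
  H = (EN − 2FM + GL) / (2(EG − F²)) = 7*sqrt(2)/(20*Abs(u)).
At (u, v) = (8, -3*pi/5): H = 7*sqrt(2)/160.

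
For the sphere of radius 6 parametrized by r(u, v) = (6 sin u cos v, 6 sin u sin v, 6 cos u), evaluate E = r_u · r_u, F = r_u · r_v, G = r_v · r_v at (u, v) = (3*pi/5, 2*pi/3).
E = 36;  F = 0;  G = 9*sqrt(5)/2 + 45/2

Partials: r_u = (6*cos(u)*cos(v), 6*sin(v)*cos(u), -6*sin(u)), r_v = (-6*sin(u)*sin(v), 6*sin(u)*cos(v), 0). As functions of (u, v):
  E = r_u · r_u = 36,
  F = r_u · r_v = 0,
  G = r_v · r_v = 36*sin(u)^2.
Evaluating at (u, v) = (3*pi/5, 2*pi/3): E = 36, F = 0, G = 9*sqrt(5)/2 + 45/2.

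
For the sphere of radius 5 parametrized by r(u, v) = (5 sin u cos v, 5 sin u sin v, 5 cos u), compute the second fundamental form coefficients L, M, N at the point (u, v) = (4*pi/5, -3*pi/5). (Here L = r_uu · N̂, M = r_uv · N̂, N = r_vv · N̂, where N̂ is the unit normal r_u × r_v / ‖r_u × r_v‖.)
L = -5;  M = 0;  N = -25/8 + 5*sqrt(5)/8

Compute the unit normal N̂(u, v) = (sin(u)^2*cos(v)/Abs(sin(u)), sin(u)^2*sin(v)/Abs(sin(u)), sin(2*u)/(2*Abs(sin(u)))), and the second partials r_uu, r_uv, r_vv. Take dot products:
  L(u, v) = r_uu · N̂ = -5*sin(u)/Abs(sin(u)),
  M(u, v) = r_uv · N̂ = 0,
  N(u, v) = r_vv · N̂ = -5*sin(u)^3/Abs(sin(u)).
Evaluating at (u, v) = (4*pi/5, -3*pi/5):
  L = -5, M = 0, N = -25/8 + 5*sqrt(5)/8.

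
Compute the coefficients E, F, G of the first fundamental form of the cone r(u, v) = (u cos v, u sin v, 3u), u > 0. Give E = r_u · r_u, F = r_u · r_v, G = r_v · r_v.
E = 10;  F = 0;  G = u^2

Compute partials: r_u = (cos(v), sin(v), 3), r_v = (-u*sin(v), u*cos(v), 0). Then
  E = r_u · r_u = 10,
  F = r_u · r_v = 0,
  G = r_v · r_v = u^2.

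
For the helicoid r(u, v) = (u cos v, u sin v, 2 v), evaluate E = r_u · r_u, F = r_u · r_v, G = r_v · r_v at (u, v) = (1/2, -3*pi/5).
E = 1;  F = 0;  G = 17/4

Partials: r_u = (cos(v), sin(v), 0), r_v = (-u*sin(v), u*cos(v), 2). As functions of (u, v):
  E = r_u · r_u = 1,
  F = r_u · r_v = 0,
  G = r_v · r_v = u^2 + 4.
Evaluating at (u, v) = (1/2, -3*pi/5): E = 1, F = 0, G = 17/4.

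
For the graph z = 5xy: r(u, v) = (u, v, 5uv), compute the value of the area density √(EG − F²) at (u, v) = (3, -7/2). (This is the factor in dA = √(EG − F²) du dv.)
√(EG − F²)|_{(3, -7/2)} = sqrt(2129)/2

E = 25*v^2 + 1, F = 25*u*v, G = 25*u^2 + 1, so EG − F² = 25*u^2 + 25*v^2 + 1. Taking the positive square root: √(EG − F²) = sqrt(25*u^2 + 25*v^2 + 1). At (u, v) = (3, -7/2): sqrt(2129)/2.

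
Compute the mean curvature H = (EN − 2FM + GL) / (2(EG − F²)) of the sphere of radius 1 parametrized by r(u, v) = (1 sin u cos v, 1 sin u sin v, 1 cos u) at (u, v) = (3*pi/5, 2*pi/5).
H = -1

With E = 1, F = 0, G = sin(u)^2, L = -sin(u)/Abs(sin(u)), M = 0, N = -sin(u)^3/Abs(sin(u)), assemble
  H = (EN − 2FM + GL) / (2(EG − F²)) = -sin(u)/Abs(sin(u)).
At (u, v) = (3*pi/5, 2*pi/5): H = -1.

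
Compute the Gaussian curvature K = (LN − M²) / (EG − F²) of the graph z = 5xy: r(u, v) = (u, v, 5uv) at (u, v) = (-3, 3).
K = -25/203401

Coefficients of the first fundamental form: E = 25*v^2 + 1, F = 25*u*v, G = 25*u^2 + 1.
Coefficients of the second fundamental form: L = 0, M = 5/sqrt(25*u^2 + 25*v^2 + 1), N = 0.
Assemble K = (LN − M²)/(EG − F²) = -25/(625*u^4 + 1250*u^2*v^2 + 50*u^2 + 625*v^4 + 50*v^2 + 1). At (u, v) = (-3, 3): K = -25/203401.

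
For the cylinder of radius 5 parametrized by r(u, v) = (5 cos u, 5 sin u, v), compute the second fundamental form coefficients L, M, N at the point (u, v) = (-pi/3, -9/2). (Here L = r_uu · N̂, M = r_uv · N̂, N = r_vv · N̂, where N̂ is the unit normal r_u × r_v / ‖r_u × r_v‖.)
L = -5;  M = 0;  N = 0

Compute the unit normal N̂(u, v) = (cos(u), sin(u), 0), and the second partials r_uu, r_uv, r_vv. Take dot products:
  L(u, v) = r_uu · N̂ = -5,
  M(u, v) = r_uv · N̂ = 0,
  N(u, v) = r_vv · N̂ = 0.
Evaluating at (u, v) = (-pi/3, -9/2):
  L = -5, M = 0, N = 0.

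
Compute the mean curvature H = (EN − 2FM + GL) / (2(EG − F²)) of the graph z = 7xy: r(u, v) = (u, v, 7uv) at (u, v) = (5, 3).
H = -5145*sqrt(1667)/2778889

With E = 49*v^2 + 1, F = 49*u*v, G = 49*u^2 + 1, L = 0, M = 7/sqrt(49*u^2 + 49*v^2 + 1), N = 0, assemble
  H = (EN − 2FM + GL) / (2(EG − F²)) = -343*u*v/(49*u^2 + 49*v^2 + 1)^(3/2).
At (u, v) = (5, 3): H = -5145*sqrt(1667)/2778889.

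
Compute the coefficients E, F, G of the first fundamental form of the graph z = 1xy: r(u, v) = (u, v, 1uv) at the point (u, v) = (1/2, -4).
E = 17;  F = -2;  G = 5/4

Partials: r_u = (1, 0, v), r_v = (0, 1, u). As functions of (u, v):
  E = r_u · r_u = v^2 + 1,
  F = r_u · r_v = u*v,
  G = r_v · r_v = u^2 + 1.
Evaluating at (u, v) = (1/2, -4): E = 17, F = -2, G = 5/4.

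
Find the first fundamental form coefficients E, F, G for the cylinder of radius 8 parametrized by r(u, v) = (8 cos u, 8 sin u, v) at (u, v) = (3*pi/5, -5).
E = 64;  F = 0;  G = 1

Partials: r_u = (-8*sin(u), 8*cos(u), 0), r_v = (0, 0, 1). As functions of (u, v):
  E = r_u · r_u = 64,
  F = r_u · r_v = 0,
  G = r_v · r_v = 1.
Evaluating at (u, v) = (3*pi/5, -5): E = 64, F = 0, G = 1.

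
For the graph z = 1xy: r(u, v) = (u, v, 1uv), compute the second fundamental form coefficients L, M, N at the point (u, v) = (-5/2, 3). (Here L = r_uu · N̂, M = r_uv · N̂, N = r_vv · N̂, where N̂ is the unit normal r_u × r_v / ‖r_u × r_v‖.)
L = 0;  M = 2*sqrt(65)/65;  N = 0

Compute the unit normal N̂(u, v) = (-v/sqrt(u^2 + v^2 + 1), -u/sqrt(u^2 + v^2 + 1), 1/sqrt(u^2 + v^2 + 1)), and the second partials r_uu, r_uv, r_vv. Take dot products:
  L(u, v) = r_uu · N̂ = 0,
  M(u, v) = r_uv · N̂ = 1/sqrt(u^2 + v^2 + 1),
  N(u, v) = r_vv · N̂ = 0.
Evaluating at (u, v) = (-5/2, 3):
  L = 0, M = 2*sqrt(65)/65, N = 0.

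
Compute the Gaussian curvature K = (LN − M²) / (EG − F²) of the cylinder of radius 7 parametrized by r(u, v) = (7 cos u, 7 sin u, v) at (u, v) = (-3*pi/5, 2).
K = 0

Coefficients of the first fundamental form: E = 49, F = 0, G = 1.
Coefficients of the second fundamental form: L = -7, M = 0, N = 0.
Assemble K = (LN − M²)/(EG − F²) = 0. At (u, v) = (-3*pi/5, 2): K = 0.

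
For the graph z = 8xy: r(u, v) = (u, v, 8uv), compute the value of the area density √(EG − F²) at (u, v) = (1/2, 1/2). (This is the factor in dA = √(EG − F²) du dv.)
√(EG − F²)|_{(1/2, 1/2)} = sqrt(33)

E = 64*v^2 + 1, F = 64*u*v, G = 64*u^2 + 1, so EG − F² = 64*u^2 + 64*v^2 + 1. Taking the positive square root: √(EG − F²) = sqrt(64*u^2 + 64*v^2 + 1). At (u, v) = (1/2, 1/2): sqrt(33).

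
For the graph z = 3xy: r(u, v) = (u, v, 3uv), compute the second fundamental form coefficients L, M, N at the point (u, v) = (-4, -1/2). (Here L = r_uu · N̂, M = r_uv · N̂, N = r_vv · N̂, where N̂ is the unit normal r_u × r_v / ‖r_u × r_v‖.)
L = 0;  M = 6*sqrt(589)/589;  N = 0

Compute the unit normal N̂(u, v) = (-3*v/sqrt(9*u^2 + 9*v^2 + 1), -3*u/sqrt(9*u^2 + 9*v^2 + 1), 1/sqrt(9*u^2 + 9*v^2 + 1)), and the second partials r_uu, r_uv, r_vv. Take dot products:
  L(u, v) = r_uu · N̂ = 0,
  M(u, v) = r_uv · N̂ = 3/sqrt(9*u^2 + 9*v^2 + 1),
  N(u, v) = r_vv · N̂ = 0.
Evaluating at (u, v) = (-4, -1/2):
  L = 0, M = 6*sqrt(589)/589, N = 0.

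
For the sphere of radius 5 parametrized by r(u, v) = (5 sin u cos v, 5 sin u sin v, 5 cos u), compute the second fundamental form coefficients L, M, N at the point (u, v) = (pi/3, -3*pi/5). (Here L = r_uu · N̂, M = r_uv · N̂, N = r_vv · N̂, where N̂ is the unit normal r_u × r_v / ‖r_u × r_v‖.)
L = -5;  M = 0;  N = -15/4

Compute the unit normal N̂(u, v) = (sin(u)^2*cos(v)/Abs(sin(u)), sin(u)^2*sin(v)/Abs(sin(u)), sin(2*u)/(2*Abs(sin(u)))), and the second partials r_uu, r_uv, r_vv. Take dot products:
  L(u, v) = r_uu · N̂ = -5*sin(u)/Abs(sin(u)),
  M(u, v) = r_uv · N̂ = 0,
  N(u, v) = r_vv · N̂ = -5*sin(u)^3/Abs(sin(u)).
Evaluating at (u, v) = (pi/3, -3*pi/5):
  L = -5, M = 0, N = -15/4.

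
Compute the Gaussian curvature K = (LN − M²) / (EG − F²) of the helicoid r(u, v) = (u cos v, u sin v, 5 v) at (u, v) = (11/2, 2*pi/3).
K = -400/48841

Coefficients of the first fundamental form: E = 1, F = 0, G = u^2 + 25.
Coefficients of the second fundamental form: L = 0, M = -5/sqrt(u^2 + 25), N = 0.
Assemble K = (LN − M²)/(EG − F²) = -25/(u^2 + 25)^2. At (u, v) = (11/2, 2*pi/3): K = -400/48841.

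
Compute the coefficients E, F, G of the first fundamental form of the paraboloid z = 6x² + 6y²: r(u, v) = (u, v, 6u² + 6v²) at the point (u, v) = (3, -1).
E = 1297;  F = -432;  G = 145

Partials: r_u = (1, 0, 12*u), r_v = (0, 1, 12*v). As functions of (u, v):
  E = r_u · r_u = 144*u^2 + 1,
  F = r_u · r_v = 144*u*v,
  G = r_v · r_v = 144*v^2 + 1.
Evaluating at (u, v) = (3, -1): E = 1297, F = -432, G = 145.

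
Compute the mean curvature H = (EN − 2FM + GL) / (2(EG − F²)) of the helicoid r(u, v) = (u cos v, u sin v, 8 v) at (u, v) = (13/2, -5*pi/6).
H = 0

With E = 1, F = 0, G = u^2 + 64, L = 0, M = -8/sqrt(u^2 + 64), N = 0, assemble
  H = (EN − 2FM + GL) / (2(EG − F²)) = 0.
At (u, v) = (13/2, -5*pi/6): H = 0.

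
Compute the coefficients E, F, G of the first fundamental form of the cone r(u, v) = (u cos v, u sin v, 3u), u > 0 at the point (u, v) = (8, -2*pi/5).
E = 10;  F = 0;  G = 64

Partials: r_u = (cos(v), sin(v), 3), r_v = (-u*sin(v), u*cos(v), 0). As functions of (u, v):
  E = r_u · r_u = 10,
  F = r_u · r_v = 0,
  G = r_v · r_v = u^2.
Evaluating at (u, v) = (8, -2*pi/5): E = 10, F = 0, G = 64.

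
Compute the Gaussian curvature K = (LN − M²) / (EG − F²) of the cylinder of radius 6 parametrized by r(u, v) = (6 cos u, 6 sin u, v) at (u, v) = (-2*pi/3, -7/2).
K = 0

Coefficients of the first fundamental form: E = 36, F = 0, G = 1.
Coefficients of the second fundamental form: L = -6, M = 0, N = 0.
Assemble K = (LN − M²)/(EG − F²) = 0. At (u, v) = (-2*pi/3, -7/2): K = 0.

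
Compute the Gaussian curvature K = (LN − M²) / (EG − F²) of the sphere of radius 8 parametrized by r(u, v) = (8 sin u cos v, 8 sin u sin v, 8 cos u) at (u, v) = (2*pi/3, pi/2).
K = 1/64

Coefficients of the first fundamental form: E = 64, F = 0, G = 64*sin(u)^2.
Coefficients of the second fundamental form: L = -8*sin(u)/Abs(sin(u)), M = 0, N = -8*sin(u)^3/Abs(sin(u)).
Assemble K = (LN − M²)/(EG − F²) = 1/64. At (u, v) = (2*pi/3, pi/2): K = 1/64.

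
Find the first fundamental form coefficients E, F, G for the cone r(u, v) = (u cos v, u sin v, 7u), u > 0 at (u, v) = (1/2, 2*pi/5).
E = 50;  F = 0;  G = 1/4

Partials: r_u = (cos(v), sin(v), 7), r_v = (-u*sin(v), u*cos(v), 0). As functions of (u, v):
  E = r_u · r_u = 50,
  F = r_u · r_v = 0,
  G = r_v · r_v = u^2.
Evaluating at (u, v) = (1/2, 2*pi/5): E = 50, F = 0, G = 1/4.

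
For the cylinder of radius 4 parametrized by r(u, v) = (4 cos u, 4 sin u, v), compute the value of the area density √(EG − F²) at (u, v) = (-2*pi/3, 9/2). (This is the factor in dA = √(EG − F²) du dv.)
√(EG − F²)|_{(-2*pi/3, 9/2)} = 4

E = 16, F = 0, G = 1, so EG − F² = 16. Taking the positive square root: √(EG − F²) = 4. At (u, v) = (-2*pi/3, 9/2): 4.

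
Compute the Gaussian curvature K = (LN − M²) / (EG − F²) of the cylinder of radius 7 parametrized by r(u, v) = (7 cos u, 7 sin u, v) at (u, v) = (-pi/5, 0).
K = 0

Coefficients of the first fundamental form: E = 49, F = 0, G = 1.
Coefficients of the second fundamental form: L = -7, M = 0, N = 0.
Assemble K = (LN − M²)/(EG − F²) = 0. At (u, v) = (-pi/5, 0): K = 0.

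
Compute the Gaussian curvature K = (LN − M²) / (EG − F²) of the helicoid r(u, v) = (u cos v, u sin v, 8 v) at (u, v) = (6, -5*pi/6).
K = -4/625

Coefficients of the first fundamental form: E = 1, F = 0, G = u^2 + 64.
Coefficients of the second fundamental form: L = 0, M = -8/sqrt(u^2 + 64), N = 0.
Assemble K = (LN − M²)/(EG − F²) = -64/(u^2 + 64)^2. At (u, v) = (6, -5*pi/6): K = -4/625.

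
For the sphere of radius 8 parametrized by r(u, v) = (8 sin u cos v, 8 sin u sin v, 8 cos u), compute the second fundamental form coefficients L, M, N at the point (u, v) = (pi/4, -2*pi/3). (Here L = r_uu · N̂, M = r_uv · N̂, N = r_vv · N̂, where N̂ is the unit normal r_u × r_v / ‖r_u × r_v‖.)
L = -8;  M = 0;  N = -4

Compute the unit normal N̂(u, v) = (sin(u)^2*cos(v)/Abs(sin(u)), sin(u)^2*sin(v)/Abs(sin(u)), sin(2*u)/(2*Abs(sin(u)))), and the second partials r_uu, r_uv, r_vv. Take dot products:
  L(u, v) = r_uu · N̂ = -8*sin(u)/Abs(sin(u)),
  M(u, v) = r_uv · N̂ = 0,
  N(u, v) = r_vv · N̂ = -8*sin(u)^3/Abs(sin(u)).
Evaluating at (u, v) = (pi/4, -2*pi/3):
  L = -8, M = 0, N = -4.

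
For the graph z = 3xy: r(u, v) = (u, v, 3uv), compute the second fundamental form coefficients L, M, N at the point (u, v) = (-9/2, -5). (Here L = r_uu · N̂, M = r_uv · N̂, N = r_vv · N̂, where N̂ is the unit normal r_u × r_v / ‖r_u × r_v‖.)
L = 0;  M = 6*sqrt(1633)/1633;  N = 0

Compute the unit normal N̂(u, v) = (-3*v/sqrt(9*u^2 + 9*v^2 + 1), -3*u/sqrt(9*u^2 + 9*v^2 + 1), 1/sqrt(9*u^2 + 9*v^2 + 1)), and the second partials r_uu, r_uv, r_vv. Take dot products:
  L(u, v) = r_uu · N̂ = 0,
  M(u, v) = r_uv · N̂ = 3/sqrt(9*u^2 + 9*v^2 + 1),
  N(u, v) = r_vv · N̂ = 0.
Evaluating at (u, v) = (-9/2, -5):
  L = 0, M = 6*sqrt(1633)/1633, N = 0.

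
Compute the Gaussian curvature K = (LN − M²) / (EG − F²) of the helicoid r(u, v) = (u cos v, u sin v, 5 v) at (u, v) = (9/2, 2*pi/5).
K = -400/32761

Coefficients of the first fundamental form: E = 1, F = 0, G = u^2 + 25.
Coefficients of the second fundamental form: L = 0, M = -5/sqrt(u^2 + 25), N = 0.
Assemble K = (LN − M²)/(EG − F²) = -25/(u^2 + 25)^2. At (u, v) = (9/2, 2*pi/5): K = -400/32761.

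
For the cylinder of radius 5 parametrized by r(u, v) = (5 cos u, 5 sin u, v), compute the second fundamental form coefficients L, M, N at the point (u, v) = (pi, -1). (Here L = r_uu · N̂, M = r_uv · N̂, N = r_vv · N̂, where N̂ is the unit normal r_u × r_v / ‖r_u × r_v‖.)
L = -5;  M = 0;  N = 0

Compute the unit normal N̂(u, v) = (cos(u), sin(u), 0), and the second partials r_uu, r_uv, r_vv. Take dot products:
  L(u, v) = r_uu · N̂ = -5,
  M(u, v) = r_uv · N̂ = 0,
  N(u, v) = r_vv · N̂ = 0.
Evaluating at (u, v) = (pi, -1):
  L = -5, M = 0, N = 0.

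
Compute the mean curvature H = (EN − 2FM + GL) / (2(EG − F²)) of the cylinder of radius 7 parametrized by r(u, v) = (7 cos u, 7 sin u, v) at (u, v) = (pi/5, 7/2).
H = -1/14

With E = 49, F = 0, G = 1, L = -7, M = 0, N = 0, assemble
  H = (EN − 2FM + GL) / (2(EG − F²)) = -1/14.
At (u, v) = (pi/5, 7/2): H = -1/14.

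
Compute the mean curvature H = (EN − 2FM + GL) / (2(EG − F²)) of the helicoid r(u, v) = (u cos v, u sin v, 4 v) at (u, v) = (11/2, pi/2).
H = 0

With E = 1, F = 0, G = u^2 + 16, L = 0, M = -4/sqrt(u^2 + 16), N = 0, assemble
  H = (EN − 2FM + GL) / (2(EG − F²)) = 0.
At (u, v) = (11/2, pi/2): H = 0.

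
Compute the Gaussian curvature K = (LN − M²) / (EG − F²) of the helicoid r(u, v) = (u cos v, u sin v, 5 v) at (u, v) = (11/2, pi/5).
K = -400/48841

Coefficients of the first fundamental form: E = 1, F = 0, G = u^2 + 25.
Coefficients of the second fundamental form: L = 0, M = -5/sqrt(u^2 + 25), N = 0.
Assemble K = (LN − M²)/(EG − F²) = -25/(u^2 + 25)^2. At (u, v) = (11/2, pi/5): K = -400/48841.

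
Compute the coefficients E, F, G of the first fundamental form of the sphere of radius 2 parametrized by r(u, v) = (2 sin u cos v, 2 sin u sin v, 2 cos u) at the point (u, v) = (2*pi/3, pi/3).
E = 4;  F = 0;  G = 3

Partials: r_u = (2*cos(u)*cos(v), 2*sin(v)*cos(u), -2*sin(u)), r_v = (-2*sin(u)*sin(v), 2*sin(u)*cos(v), 0). As functions of (u, v):
  E = r_u · r_u = 4,
  F = r_u · r_v = 0,
  G = r_v · r_v = 4*sin(u)^2.
Evaluating at (u, v) = (2*pi/3, pi/3): E = 4, F = 0, G = 3.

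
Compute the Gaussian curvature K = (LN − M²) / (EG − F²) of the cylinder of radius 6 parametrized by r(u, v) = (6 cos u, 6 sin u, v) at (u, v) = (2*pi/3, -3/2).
K = 0

Coefficients of the first fundamental form: E = 36, F = 0, G = 1.
Coefficients of the second fundamental form: L = -6, M = 0, N = 0.
Assemble K = (LN − M²)/(EG − F²) = 0. At (u, v) = (2*pi/3, -3/2): K = 0.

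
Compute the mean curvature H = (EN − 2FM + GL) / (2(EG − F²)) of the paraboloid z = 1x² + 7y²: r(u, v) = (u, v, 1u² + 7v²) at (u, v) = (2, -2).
H = 904*sqrt(89)/213867

With E = 4*u^2 + 1, F = 28*u*v, G = 196*v^2 + 1, L = 2/sqrt(4*u^2 + 196*v^2 + 1), M = 0, N = 14/sqrt(4*u^2 + 196*v^2 + 1), assemble
  H = (EN − 2FM + GL) / (2(EG − F²)) = 4*(7*u^2 + 49*v^2 + 2)/(4*u^2 + 196*v^2 + 1)^(3/2).
At (u, v) = (2, -2): H = 904*sqrt(89)/213867.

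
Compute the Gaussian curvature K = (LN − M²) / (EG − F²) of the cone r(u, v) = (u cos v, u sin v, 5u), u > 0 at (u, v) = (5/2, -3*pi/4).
K = 0

Coefficients of the first fundamental form: E = 26, F = 0, G = u^2.
Coefficients of the second fundamental form: L = 0, M = 0, N = 5*sqrt(26)*u^2/(26*Abs(u)).
Assemble K = (LN − M²)/(EG − F²) = 0. At (u, v) = (5/2, -3*pi/4): K = 0.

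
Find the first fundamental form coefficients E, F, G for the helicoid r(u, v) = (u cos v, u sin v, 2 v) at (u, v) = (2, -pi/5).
E = 1;  F = 0;  G = 8

Partials: r_u = (cos(v), sin(v), 0), r_v = (-u*sin(v), u*cos(v), 2). As functions of (u, v):
  E = r_u · r_u = 1,
  F = r_u · r_v = 0,
  G = r_v · r_v = u^2 + 4.
Evaluating at (u, v) = (2, -pi/5): E = 1, F = 0, G = 8.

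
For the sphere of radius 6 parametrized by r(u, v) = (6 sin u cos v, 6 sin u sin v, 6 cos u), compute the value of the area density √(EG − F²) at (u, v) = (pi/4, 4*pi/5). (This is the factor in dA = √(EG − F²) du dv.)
√(EG − F²)|_{(pi/4, 4*pi/5)} = 18*sqrt(2)

E = 36, F = 0, G = 36*sin(u)^2, so EG − F² = 1296*sin(u)^2. Taking the positive square root: √(EG − F²) = 36*Abs(sin(u)). At (u, v) = (pi/4, 4*pi/5): 18*sqrt(2).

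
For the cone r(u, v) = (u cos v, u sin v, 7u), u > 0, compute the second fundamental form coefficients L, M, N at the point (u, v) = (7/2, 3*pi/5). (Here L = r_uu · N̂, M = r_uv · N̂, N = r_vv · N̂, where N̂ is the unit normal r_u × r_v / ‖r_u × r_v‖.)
L = 0;  M = 0;  N = 49*sqrt(2)/20

Compute the unit normal N̂(u, v) = (-7*sqrt(2)*u*cos(v)/(10*Abs(u)), -7*sqrt(2)*u*sin(v)/(10*Abs(u)), sqrt(2)*u/(10*Abs(u))), and the second partials r_uu, r_uv, r_vv. Take dot products:
  L(u, v) = r_uu · N̂ = 0,
  M(u, v) = r_uv · N̂ = 0,
  N(u, v) = r_vv · N̂ = 7*sqrt(2)*u^2/(10*Abs(u)).
Evaluating at (u, v) = (7/2, 3*pi/5):
  L = 0, M = 0, N = 49*sqrt(2)/20.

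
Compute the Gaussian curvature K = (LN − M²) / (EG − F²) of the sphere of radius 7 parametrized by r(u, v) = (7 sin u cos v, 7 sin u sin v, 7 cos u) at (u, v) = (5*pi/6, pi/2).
K = 1/49

Coefficients of the first fundamental form: E = 49, F = 0, G = 49*sin(u)^2.
Coefficients of the second fundamental form: L = -7*sin(u)/Abs(sin(u)), M = 0, N = -7*sin(u)^3/Abs(sin(u)).
Assemble K = (LN − M²)/(EG − F²) = 1/49. At (u, v) = (5*pi/6, pi/2): K = 1/49.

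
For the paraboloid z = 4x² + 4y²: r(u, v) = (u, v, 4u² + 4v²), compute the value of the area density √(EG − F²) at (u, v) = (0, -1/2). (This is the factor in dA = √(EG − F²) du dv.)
√(EG − F²)|_{(0, -1/2)} = sqrt(17)

E = 64*u^2 + 1, F = 64*u*v, G = 64*v^2 + 1, so EG − F² = 64*u^2 + 64*v^2 + 1. Taking the positive square root: √(EG − F²) = sqrt(64*u^2 + 64*v^2 + 1). At (u, v) = (0, -1/2): sqrt(17).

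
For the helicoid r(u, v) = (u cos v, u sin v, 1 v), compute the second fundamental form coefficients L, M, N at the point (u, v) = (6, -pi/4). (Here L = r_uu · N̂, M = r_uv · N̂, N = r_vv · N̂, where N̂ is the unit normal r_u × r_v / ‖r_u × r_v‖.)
L = 0;  M = -sqrt(37)/37;  N = 0

Compute the unit normal N̂(u, v) = (sin(v)/sqrt(u^2 + 1), -cos(v)/sqrt(u^2 + 1), u/sqrt(u^2 + 1)), and the second partials r_uu, r_uv, r_vv. Take dot products:
  L(u, v) = r_uu · N̂ = 0,
  M(u, v) = r_uv · N̂ = -1/sqrt(u^2 + 1),
  N(u, v) = r_vv · N̂ = 0.
Evaluating at (u, v) = (6, -pi/4):
  L = 0, M = -sqrt(37)/37, N = 0.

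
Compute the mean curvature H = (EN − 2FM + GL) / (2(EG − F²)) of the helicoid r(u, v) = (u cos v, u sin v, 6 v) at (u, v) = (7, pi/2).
H = 0

With E = 1, F = 0, G = u^2 + 36, L = 0, M = -6/sqrt(u^2 + 36), N = 0, assemble
  H = (EN − 2FM + GL) / (2(EG − F²)) = 0.
At (u, v) = (7, pi/2): H = 0.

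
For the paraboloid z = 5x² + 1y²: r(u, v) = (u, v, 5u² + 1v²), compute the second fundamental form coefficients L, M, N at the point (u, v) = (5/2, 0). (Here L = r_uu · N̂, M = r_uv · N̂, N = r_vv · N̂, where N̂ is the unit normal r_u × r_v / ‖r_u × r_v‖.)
L = 5*sqrt(626)/313;  M = 0;  N = sqrt(626)/313

Compute the unit normal N̂(u, v) = (-10*u/sqrt(100*u^2 + 4*v^2 + 1), -2*v/sqrt(100*u^2 + 4*v^2 + 1), 1/sqrt(100*u^2 + 4*v^2 + 1)), and the second partials r_uu, r_uv, r_vv. Take dot products:
  L(u, v) = r_uu · N̂ = 10/sqrt(100*u^2 + 4*v^2 + 1),
  M(u, v) = r_uv · N̂ = 0,
  N(u, v) = r_vv · N̂ = 2/sqrt(100*u^2 + 4*v^2 + 1).
Evaluating at (u, v) = (5/2, 0):
  L = 5*sqrt(626)/313, M = 0, N = sqrt(626)/313.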